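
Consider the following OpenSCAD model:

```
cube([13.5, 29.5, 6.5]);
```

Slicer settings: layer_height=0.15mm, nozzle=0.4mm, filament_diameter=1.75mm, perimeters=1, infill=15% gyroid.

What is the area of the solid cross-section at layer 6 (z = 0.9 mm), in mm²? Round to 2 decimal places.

At z = 0.9 mm: the 13.5×29.5 cube contributes its full rectangle (area 398.25 mm²). Overall, the cross-section is a single solid region. Net area = 398.25 mm².

398.25 mm²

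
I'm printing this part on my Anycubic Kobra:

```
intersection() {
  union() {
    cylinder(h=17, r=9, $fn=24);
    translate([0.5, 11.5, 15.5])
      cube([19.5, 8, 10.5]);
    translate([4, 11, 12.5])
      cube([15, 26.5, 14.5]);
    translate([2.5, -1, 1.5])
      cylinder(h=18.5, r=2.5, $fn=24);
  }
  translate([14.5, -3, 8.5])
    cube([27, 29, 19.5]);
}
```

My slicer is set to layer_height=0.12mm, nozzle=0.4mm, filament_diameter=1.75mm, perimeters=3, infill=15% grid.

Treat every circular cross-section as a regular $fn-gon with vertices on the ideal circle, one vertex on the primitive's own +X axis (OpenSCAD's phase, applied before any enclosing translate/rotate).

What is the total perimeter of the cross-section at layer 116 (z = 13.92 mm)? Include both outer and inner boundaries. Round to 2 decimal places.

39.00 mm

At z = 13.92 mm: the r=9 cylinder gives a regular 24-gon of circumradius 9 (constant along its height) (perimeter = 2·24·9.000·sin(180°/24) = 56.39 mm); the cube at (0.5, 11.5) is not intersected at this z (z outside [15.5, 26]); the 15×26.5 cube at (4, 11) contributes its full rectangle (perimeter 83.00 mm); the cylinder at (2.5, -1): section is a regular 24-gon, circumradius r=2.5 (perimeter = 2·24·2.500·sin(180°/24) = 15.66 mm); Taking the union: the regions partially overlap (shared area 19.41 mm²), so the edge portions inside another operand are dropped and the merged outline is re-measured after clipping — boundary = 139.39 mm; the 27×29 cube at (14.5, -3) contributes its full rectangle (perimeter 112.00 mm); After intersecting: the 27×29 cube at (14.5, -3) partially overlaps that combined region; clipping to the common part keeps 67.50 mm² — boundary = 39.00 mm. Overall, the cross-section is a single solid region. Total boundary length (outer) = 39.00 mm.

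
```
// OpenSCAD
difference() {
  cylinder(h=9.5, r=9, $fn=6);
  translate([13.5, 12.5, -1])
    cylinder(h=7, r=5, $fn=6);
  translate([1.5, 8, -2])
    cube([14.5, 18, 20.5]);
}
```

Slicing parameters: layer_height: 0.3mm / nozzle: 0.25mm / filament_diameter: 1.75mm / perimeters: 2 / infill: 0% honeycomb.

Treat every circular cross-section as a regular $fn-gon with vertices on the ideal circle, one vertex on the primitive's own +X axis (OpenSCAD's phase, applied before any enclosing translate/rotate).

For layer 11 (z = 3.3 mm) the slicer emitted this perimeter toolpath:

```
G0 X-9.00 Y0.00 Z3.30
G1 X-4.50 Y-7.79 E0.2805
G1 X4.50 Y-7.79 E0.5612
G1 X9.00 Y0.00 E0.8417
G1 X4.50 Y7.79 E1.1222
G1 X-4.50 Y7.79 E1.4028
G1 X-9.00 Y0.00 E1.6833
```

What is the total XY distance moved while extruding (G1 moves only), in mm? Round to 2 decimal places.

53.99 mm

Sum the Euclidean lengths of each G1 segment: total = 53.99 mm.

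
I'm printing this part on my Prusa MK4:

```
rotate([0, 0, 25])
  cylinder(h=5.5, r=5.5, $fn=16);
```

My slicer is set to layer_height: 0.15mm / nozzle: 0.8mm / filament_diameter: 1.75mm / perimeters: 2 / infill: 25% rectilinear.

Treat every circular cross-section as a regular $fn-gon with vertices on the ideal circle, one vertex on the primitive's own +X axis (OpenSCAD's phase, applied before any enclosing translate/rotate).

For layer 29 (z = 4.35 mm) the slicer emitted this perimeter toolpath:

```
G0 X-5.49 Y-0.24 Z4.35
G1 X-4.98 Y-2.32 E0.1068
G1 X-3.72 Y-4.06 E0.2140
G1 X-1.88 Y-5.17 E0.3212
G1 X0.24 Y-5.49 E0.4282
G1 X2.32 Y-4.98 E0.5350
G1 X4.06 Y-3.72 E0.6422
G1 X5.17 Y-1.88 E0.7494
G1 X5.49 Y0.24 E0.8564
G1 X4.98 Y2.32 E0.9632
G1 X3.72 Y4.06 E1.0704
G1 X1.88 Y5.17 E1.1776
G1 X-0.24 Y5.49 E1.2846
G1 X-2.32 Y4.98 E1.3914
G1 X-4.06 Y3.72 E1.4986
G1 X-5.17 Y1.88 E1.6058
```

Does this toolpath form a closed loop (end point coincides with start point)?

Start point (G0): (-5.49, -0.24). End point (last G1): the path does not return to the start — open.

no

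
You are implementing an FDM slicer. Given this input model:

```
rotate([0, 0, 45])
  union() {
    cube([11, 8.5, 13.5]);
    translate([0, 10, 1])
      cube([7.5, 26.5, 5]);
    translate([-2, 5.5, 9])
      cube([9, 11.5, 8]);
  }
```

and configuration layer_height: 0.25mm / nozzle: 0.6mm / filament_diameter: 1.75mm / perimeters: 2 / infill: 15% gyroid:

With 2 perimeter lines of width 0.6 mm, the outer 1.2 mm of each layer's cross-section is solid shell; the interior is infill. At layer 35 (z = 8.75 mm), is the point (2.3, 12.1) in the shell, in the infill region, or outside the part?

At z = 8.75 mm: the cube is present — its section is the full 11×8.5 rectangle; the cube at (0, 10) is absent (z outside [1, 6]); the cube at (-2, 5.5) is not intersected at this z (z outside [9, 17]); Taking the union: only the 11×8.5 cube is present, so the union is just that shape — 1 connected region; (whole slice rotated 45° about Z — lengths, areas and connectivity unchanged). Overall, the cross-section is a single solid region. Undo the 45° rotation: the query point maps to (10.182, 6.930) in the un-rotated model frame. The nearest boundary edge runs (11.00, 0.00)→(11.00, 8.50); distance from the point to it = 0.82 mm. The point is inside the cross-section, 0.82 mm from the nearest boundary — within the 1.2 mm shell band (2 × 0.6).

shell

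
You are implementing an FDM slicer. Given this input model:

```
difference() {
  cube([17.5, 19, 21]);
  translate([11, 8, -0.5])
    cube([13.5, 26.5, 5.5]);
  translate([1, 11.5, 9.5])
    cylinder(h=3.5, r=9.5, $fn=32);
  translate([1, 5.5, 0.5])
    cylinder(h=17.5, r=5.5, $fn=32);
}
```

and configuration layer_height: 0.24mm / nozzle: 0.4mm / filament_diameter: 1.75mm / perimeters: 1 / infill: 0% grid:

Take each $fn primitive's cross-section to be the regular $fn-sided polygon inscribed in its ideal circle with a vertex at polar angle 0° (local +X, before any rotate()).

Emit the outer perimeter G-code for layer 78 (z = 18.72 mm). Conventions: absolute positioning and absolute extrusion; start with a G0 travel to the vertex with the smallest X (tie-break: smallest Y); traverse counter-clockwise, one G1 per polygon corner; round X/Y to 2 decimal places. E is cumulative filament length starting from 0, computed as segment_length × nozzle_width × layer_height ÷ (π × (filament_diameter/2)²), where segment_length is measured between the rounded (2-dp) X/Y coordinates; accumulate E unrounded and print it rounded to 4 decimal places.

G0 X0.00 Y0.00 Z18.72
G1 X17.50 Y0.00 E0.6985
G1 X17.50 Y19.00 E1.4568
G1 X0.00 Y19.00 E2.1553
G1 X0.00 Y0.00 E2.9136

At z = 18.72 mm: the cube is present — its section is the full 17.5×19 rectangle; the cube at (11, 8) does not reach this height (z outside [-0.5, 5]); the cylinder at (1, 11.5) is not intersected at this z (z outside [9.5, 13]); the cylinder at (1, 5.5) is not intersected at this z (z outside [0.5, 18]); Subtracting the remaining from the first: none of the subtracted shapes is present at this height, so the 17.5×19 cube is unchanged — 1 connected region. The outline is a single polygon with 4 vertices. Extrusion per mm of travel: 0.4 × 0.24 / (π × 0.875²) = 0.039912. Accumulating E over each segment gives final E = 2.9136.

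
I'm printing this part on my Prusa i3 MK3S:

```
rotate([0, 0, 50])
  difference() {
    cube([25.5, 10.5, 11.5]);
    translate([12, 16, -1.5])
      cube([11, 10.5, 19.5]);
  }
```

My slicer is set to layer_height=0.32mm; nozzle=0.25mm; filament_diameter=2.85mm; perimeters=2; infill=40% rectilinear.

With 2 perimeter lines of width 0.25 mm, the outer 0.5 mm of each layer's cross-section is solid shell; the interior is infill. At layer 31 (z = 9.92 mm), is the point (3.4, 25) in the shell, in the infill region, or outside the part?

outside

At z = 9.92 mm: the cube (footprint 25.5×10.5) is included at this height; the cube at (12, 16) is present — its section is the full 11×10.5 rectangle; Subtracting the remaining from the first: starting from the 25.5×10.5 cube, the 11×10.5 cube at (12, 16) misses the remaining region (no effect) — 1 connected region; (rotated 50° about Z; rotation is an isometry so areas/perimeters/island counts are preserved). Overall, the cross-section is a single solid region. Undo the 50° rotation: the query point maps to (21.337, 13.465) in the un-rotated model frame. The nearest boundary edge runs (0.00, 10.50)→(25.50, 10.50); distance from the point to it = 2.97 mm. The point is not inside any of the regions above, so it lies outside the cross-section (2.97 mm from the nearest boundary).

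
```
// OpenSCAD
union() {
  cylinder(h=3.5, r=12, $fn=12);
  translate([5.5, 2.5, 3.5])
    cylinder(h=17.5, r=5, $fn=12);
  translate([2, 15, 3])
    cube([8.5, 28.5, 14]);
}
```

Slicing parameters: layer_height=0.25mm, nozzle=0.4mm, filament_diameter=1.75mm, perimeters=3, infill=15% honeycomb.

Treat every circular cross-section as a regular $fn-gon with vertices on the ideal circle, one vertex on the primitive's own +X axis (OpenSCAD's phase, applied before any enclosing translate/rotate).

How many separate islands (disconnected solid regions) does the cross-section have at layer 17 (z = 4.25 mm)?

At z = 4.25 mm: the cylinder is not intersected at this z (z outside [0, 3.5]); the cylinder at (5.5, 2.5): section is a regular 12-gon, circumradius r=5; the cube at (2, 15) (footprint 8.5×28.5) is included at this height; Combining (union): the 2 present regions are separate (no shared area or edge), so areas and boundary lengths simply add and each stays a separate island — 2 connected regions. Overall, the cross-section has 2 separate islands. Island count = 2.

2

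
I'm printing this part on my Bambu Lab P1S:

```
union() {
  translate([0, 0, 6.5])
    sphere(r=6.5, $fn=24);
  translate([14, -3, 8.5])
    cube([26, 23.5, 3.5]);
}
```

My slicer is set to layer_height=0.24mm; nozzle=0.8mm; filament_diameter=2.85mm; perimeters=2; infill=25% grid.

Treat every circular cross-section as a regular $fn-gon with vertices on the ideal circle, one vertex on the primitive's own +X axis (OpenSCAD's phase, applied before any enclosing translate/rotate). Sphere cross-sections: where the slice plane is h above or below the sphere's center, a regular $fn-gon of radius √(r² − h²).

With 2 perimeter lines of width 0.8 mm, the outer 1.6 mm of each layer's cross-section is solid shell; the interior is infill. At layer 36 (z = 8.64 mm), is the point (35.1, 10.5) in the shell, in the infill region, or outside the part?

At z = 8.64 mm: the sphere: section is a regular 24-gon, circumradius = √(r²−h²) = √(6.5²−2.14²) = 6.138; the cube at (14, -3) is present — its section is the full 26×23.5 rectangle; Combining (union): the 2 present regions are separate (no shared area or edge), so areas and boundary lengths simply add and each stays a separate island — 2 connected regions. Overall, the cross-section has 2 separate islands. The nearest boundary edge runs (40.00, 20.50)→(40.00, -3.00); distance from the point to it = 4.90 mm. (Shell/infill is judged within the island containing the point — the largest one.) The point is inside the cross-section and 4.90 mm from the nearest boundary — more than the 1.6 mm shell width (2 × 0.8), so it's in the infill interior.

infill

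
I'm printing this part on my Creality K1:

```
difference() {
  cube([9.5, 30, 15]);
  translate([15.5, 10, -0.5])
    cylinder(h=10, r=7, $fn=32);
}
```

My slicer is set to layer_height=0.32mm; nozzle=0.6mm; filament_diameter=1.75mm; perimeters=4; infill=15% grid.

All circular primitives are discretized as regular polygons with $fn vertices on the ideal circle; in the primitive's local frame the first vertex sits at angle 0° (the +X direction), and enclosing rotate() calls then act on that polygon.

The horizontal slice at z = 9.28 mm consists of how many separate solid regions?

1

At z = 9.28 mm: the 9.5×30 cube contributes its full rectangle; the cylinder at (15.5, 10): section is a regular 32-gon, circumradius r=7; After the difference (first − rest): starting from the 9.5×30 cube, the r=7 cylinder at (15.5, 10) partially overlaps it — only the 4.71 mm² overlap (of its 152.95 mm²) is removed, clipping the outline — 1 connected region. The result has 1 disconnected region.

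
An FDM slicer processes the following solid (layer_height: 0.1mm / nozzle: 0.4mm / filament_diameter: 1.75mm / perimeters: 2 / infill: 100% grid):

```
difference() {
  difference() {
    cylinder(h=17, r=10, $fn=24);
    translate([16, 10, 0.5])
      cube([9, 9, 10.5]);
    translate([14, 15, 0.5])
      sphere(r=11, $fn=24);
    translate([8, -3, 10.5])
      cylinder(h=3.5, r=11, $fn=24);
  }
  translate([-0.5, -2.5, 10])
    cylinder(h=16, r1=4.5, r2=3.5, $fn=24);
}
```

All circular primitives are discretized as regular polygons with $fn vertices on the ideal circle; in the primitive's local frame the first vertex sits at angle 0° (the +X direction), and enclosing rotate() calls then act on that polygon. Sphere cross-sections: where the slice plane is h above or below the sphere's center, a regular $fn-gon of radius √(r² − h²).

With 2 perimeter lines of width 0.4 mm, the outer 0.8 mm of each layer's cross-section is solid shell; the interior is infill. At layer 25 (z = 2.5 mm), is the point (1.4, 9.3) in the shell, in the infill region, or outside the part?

shell

At z = 2.5 mm: the r=10 cylinder contributes a regular 24-gon of circumradius 10; the 9×9 cube at (16, 10) contributes its full rectangle; the r=11 sphere at (14, 15) contributes a regular 24-gon of circumradius √(11²−2²) = 10.817; the cylinder at (8, -3) does not reach this height (z outside [10.5, 14]); After the difference (first − rest): starting from the r=10 cylinder, the 9×9 cube at (16, 10) misses the remaining region (no effect); the r=11 sphere at (14, 15) partially overlaps it — only the 0.33 mm² overlap (of its 363.38 mm²) is removed, clipping the outline — 1 connected region; the cone at (-0.5, -2.5) is absent (z outside [10, 26]); Subtracting the remaining from the first: none of the subtracted shapes is present at this height, so that combined region is unchanged — 1 connected region. Overall, the cross-section is a single solid region. The nearest boundary edge runs (0.00, 10.00)→(2.59, 9.66); distance from the point to it = 0.51 mm. The point is inside the cross-section, 0.51 mm from the nearest boundary — within the 0.8 mm shell band (2 × 0.4).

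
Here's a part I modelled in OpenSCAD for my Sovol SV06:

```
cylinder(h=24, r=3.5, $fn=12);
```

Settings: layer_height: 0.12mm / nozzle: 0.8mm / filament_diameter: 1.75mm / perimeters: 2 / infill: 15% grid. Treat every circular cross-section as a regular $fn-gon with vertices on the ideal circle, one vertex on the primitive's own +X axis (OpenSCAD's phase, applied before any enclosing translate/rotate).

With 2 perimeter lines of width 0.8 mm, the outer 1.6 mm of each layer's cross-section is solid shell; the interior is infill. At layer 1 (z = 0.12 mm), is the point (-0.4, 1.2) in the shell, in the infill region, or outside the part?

infill

At z = 0.12 mm: the r=3.5 cylinder gives a regular 12-gon of circumradius 3.5 (constant along its height). Overall, the cross-section is a single solid region. The nearest boundary edge runs (0.00, 3.50)→(-1.75, 3.03); distance from the point to it = 2.12 mm. The point is inside the cross-section and 2.12 mm from the nearest boundary — more than the 1.6 mm shell width (2 × 0.8), so it's in the infill interior.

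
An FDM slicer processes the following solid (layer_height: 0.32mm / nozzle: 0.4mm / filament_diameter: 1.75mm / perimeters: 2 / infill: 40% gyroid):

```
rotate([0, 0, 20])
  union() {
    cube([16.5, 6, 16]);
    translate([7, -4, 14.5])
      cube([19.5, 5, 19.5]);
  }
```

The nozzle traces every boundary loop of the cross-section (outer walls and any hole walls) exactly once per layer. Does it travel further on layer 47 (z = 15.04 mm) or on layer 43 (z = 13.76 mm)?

Layer 47 (z = 15.04): the cube (footprint 16.5×6) is included at this height (perimeter 45.00 mm); the cube at (7, -4) is present — its section is the full 19.5×5 rectangle (perimeter 49.00 mm); Merging all regions: the regions partially overlap (shared area 9.50 mm²), so the edge portions inside another operand are dropped and the merged outline is re-measured after clipping — boundary = 73.00 mm; (rotated 20° about Z; rotation is an isometry so areas/perimeters/island counts are preserved). So its perimeter = 73.00 mm. Layer 43 (z = 13.76): the 16.5×6 cube contributes its full rectangle (perimeter 45.00 mm); the cube at (7, -4) is absent (z outside [14.5, 34]); Combining (union): only the 16.5×6 cube is present, so the union is just that shape — boundary = 45.00 mm; (whole slice rotated 20° about Z — lengths, areas and connectivity unchanged). So its perimeter = 45.00 mm. Layer 47 is larger (73.00 vs 45.00 mm).

layer 47 (z = 15.04 mm)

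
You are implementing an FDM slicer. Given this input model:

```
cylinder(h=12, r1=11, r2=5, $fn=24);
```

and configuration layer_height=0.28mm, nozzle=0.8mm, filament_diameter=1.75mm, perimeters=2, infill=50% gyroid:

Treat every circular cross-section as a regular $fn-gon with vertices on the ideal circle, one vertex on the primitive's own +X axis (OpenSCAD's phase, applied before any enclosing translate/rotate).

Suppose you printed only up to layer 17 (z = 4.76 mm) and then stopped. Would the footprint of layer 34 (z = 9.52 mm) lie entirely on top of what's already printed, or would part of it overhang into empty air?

entirely on top

Compare the two slices. At z = 4.76: the cone (r1=11→r2=5) has section circumradius 8.620 here — a regular 24-gon (area = (24/2)·8.620²·sin(360°/24) = 230.78 mm²). At z = 9.52: the cone (r1=11→r2=5) has section circumradius 6.240 here — a regular 24-gon (area = (24/2)·6.240²·sin(360°/24) = 120.93 mm²). Checking containment: the cross-section at z = 9.52 is a subset of the cross-section at z = 4.76.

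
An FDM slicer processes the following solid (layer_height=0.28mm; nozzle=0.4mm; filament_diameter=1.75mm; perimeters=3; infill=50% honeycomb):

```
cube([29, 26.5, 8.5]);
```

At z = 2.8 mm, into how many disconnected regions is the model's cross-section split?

1

At z = 2.8 mm: the cube is present — its section is the full 29×26.5 rectangle. The result has 1 disconnected region.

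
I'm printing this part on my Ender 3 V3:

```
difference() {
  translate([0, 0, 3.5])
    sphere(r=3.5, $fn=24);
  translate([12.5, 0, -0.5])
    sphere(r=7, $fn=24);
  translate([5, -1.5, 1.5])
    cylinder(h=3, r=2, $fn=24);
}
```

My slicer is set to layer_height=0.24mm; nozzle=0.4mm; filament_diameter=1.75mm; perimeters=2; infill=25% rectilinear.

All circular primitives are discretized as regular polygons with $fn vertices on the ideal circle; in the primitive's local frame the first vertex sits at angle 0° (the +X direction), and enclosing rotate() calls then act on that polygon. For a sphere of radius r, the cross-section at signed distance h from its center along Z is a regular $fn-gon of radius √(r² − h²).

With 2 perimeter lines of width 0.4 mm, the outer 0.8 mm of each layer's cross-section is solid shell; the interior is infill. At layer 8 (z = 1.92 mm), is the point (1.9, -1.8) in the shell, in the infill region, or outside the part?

At z = 1.92 mm: the r=3.5 sphere contributes a regular 24-gon of circumradius √(3.5²−1.58²) = 3.123; the sphere at (12.5, 0): section is a regular 24-gon, circumradius = √(r²−h²) = √(7²−2.42²) = 6.568; the r=2 cylinder at (5, -1.5) contributes a regular 24-gon of circumradius 2; Subtracting the remaining from the first: starting from the r=3.5 sphere, the r=7 sphere at (12.5, 0) misses the remaining region (no effect); the r=2 cylinder at (5, -1.5) misses the remaining region (no effect) — 1 connected region. Overall, the cross-section is a single solid region. The nearest boundary edge runs (2.70, -1.56)→(2.21, -2.21); distance from the point to it = 0.49 mm. The point is inside the cross-section, 0.49 mm from the nearest boundary — within the 0.8 mm shell band (2 × 0.4).

shell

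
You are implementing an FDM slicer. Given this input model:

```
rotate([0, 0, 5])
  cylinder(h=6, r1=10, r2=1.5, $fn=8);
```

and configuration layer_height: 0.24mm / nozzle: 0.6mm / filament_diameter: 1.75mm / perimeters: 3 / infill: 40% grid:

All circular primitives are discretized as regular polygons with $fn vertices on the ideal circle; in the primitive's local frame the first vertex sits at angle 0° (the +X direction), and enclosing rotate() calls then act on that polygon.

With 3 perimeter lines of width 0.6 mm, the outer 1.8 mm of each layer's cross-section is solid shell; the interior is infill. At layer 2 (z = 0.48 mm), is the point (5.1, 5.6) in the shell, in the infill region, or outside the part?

At z = 0.48 mm: the cone (r1=10→r2=1.5) has section circumradius 9.320 here — a regular 8-gon; (whole slice rotated 5° about Z — lengths, areas and connectivity unchanged). Overall, the cross-section is a single solid region. Undo the 5° rotation: the query point maps to (5.569, 5.134) in the un-rotated model frame. The nearest boundary edge runs (9.32, 0.00)→(6.59, 6.59); distance from the point to it = 1.50 mm. The point is inside the cross-section, 1.50 mm from the nearest boundary — within the 1.8 mm shell band (3 × 0.6).

shell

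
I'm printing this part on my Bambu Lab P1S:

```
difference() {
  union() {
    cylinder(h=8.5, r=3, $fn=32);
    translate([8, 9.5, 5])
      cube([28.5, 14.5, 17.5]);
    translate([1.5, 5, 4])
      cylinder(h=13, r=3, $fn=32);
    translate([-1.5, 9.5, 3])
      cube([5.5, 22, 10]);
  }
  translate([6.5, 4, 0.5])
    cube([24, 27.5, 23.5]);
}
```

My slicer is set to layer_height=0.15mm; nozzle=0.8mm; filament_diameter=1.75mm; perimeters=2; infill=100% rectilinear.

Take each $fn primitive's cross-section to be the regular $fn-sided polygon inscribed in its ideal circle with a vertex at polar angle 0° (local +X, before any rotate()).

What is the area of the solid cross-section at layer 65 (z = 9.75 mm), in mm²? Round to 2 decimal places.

236.09 mm²

At z = 9.75 mm: the cylinder is not intersected at this z (z outside [0, 8.5]); the 28.5×14.5 cube at (8, 9.5) contributes its full rectangle (area 413.25 mm²); the r=3 cylinder at (1.5, 5) gives a regular 32-gon of circumradius 3 (constant along its height) (area = (32/2)·3.000²·sin(360°/32) = 28.09 mm²); the 5.5×22 cube at (-1.5, 9.5) contributes its full rectangle (area 121.00 mm²); Merging all regions: the 3 present regions are separate (no shared area or edge), so areas and boundary lengths simply add and each stays a separate island — area = 562.34 mm²; the cube at (6.5, 4) (footprint 24×27.5) is included at this height (area 660.00 mm²); After the difference (first − rest): starting from the result so far (562.34 mm²), the 24×27.5 cube at (6.5, 4) partially overlaps it — only the 326.25 mm² overlap (of its 660.00 mm²) is removed, clipping the outline — area = 236.09 mm². Overall, the cross-section has 3 separate islands. Net area = 236.09 mm².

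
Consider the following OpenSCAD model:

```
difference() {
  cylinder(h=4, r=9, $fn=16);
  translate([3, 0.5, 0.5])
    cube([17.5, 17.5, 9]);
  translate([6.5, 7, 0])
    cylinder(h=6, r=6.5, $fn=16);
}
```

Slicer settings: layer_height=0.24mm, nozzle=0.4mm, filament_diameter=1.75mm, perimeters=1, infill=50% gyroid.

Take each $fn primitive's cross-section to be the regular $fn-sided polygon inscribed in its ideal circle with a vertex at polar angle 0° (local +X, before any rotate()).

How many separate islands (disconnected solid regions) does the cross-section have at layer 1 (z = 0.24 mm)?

At z = 0.24 mm: the r=9 cylinder gives a regular 16-gon of circumradius 9 (constant along its height); the cube at (3, 0.5) is absent (z outside [0.5, 9.5]); the r=6.5 cylinder at (6.5, 7) contributes a regular 16-gon of circumradius 6.5; Subtracting the remaining from the first: starting from the r=9 cylinder, the r=6.5 cylinder at (6.5, 7) partially overlaps it — only the 46.67 mm² overlap (of its 129.35 mm²) is removed, clipping the outline — 1 connected region. Overall, the cross-section is a single solid region. Island count = 1.

1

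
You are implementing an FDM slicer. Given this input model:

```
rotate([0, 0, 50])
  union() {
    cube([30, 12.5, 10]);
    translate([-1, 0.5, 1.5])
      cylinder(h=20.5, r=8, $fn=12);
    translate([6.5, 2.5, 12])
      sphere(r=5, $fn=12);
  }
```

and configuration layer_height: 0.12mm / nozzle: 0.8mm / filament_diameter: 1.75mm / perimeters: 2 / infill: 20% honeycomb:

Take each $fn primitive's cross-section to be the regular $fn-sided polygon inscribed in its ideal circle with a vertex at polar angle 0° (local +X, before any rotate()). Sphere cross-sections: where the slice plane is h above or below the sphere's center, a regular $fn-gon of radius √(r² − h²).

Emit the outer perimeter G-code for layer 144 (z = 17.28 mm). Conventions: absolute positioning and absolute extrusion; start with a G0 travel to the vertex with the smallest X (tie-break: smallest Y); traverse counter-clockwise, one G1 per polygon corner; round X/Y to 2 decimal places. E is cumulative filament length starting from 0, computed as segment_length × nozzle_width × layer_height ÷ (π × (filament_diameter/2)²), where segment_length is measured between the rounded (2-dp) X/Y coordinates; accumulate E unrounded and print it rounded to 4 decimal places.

G0 X-8.90 Y0.94 Z17.28
G1 X-8.54 Y-3.18 E0.1651
G1 X-6.17 Y-6.57 E0.3302
G1 X-2.41 Y-8.32 E0.4957
G1 X1.71 Y-7.96 E0.6607
G1 X5.10 Y-5.59 E0.8258
G1 X6.85 Y-1.83 E0.9914
G1 X6.49 Y2.29 E1.1564
G1 X4.12 Y5.68 E1.3215
G1 X0.36 Y7.43 E1.4870
G1 X-3.76 Y7.07 E1.6521
G1 X-7.15 Y4.70 E1.8172
G1 X-8.90 Y0.94 E1.9827

At z = 17.28 mm: the cube is absent (z outside [0, 10]); the r=8 cylinder at (-1, 0.5) contributes a regular 12-gon of circumradius 8; the sphere at (6.5, 2.5) is absent (|z−center|=5.280 > r=5); Merging all regions: only the r=8 cylinder at (-1, 0.5) is present, so the union is just that shape — 1 connected region; (rotated 50° about Z; rotation is an isometry so areas/perimeters/island counts are preserved). The outline is a single polygon with 12 vertices. Extrusion per mm of travel: 0.8 × 0.12 / (π × 0.875²) = 0.039912. Accumulating E over each segment gives final E = 1.9827.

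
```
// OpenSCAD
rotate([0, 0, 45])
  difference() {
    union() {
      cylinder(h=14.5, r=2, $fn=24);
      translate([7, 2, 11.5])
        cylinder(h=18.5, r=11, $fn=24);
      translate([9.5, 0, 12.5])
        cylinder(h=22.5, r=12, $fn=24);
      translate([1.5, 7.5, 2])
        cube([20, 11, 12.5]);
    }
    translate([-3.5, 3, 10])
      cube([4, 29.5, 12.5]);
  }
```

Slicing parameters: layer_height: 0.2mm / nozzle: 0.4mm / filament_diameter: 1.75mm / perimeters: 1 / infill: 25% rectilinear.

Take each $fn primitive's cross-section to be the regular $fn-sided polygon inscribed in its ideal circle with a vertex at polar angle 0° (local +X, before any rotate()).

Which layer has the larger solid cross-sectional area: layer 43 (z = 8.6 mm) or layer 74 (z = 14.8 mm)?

layer 74 (z = 14.8 mm)

Layer 43 (z = 8.6): the cylinder: section is a regular 24-gon, circumradius r=2 (area = (24/2)·2.000²·sin(360°/24) = 12.42 mm²); the cylinder at (7, 2) does not reach this height (z outside [11.5, 30]); the cylinder at (9.5, 0) is not intersected at this z (z outside [12.5, 35]); the 20×11 cube at (1.5, 7.5) contributes its full rectangle (area 220.00 mm²); Merging all regions: the 2 present regions are separate (no shared area or edge), so areas and boundary lengths simply add and each stays a separate island — area = 232.42 mm²; the cube at (-3.5, 3) does not reach this height (z outside [10, 22.5]); Subtracting the remaining from the first: none of the subtracted shapes is present at this height, so that combined region is unchanged — area = 232.42 mm²; (whole slice rotated 45° about Z — lengths, areas and connectivity unchanged). So its area = 232.42 mm². Layer 74 (z = 14.8): the cylinder is absent (z outside [0, 14.5]); the r=11 cylinder at (7, 2) contributes a regular 24-gon of circumradius 11 (area = (24/2)·11.000²·sin(360°/24) = 375.81 mm²); the r=12 cylinder at (9.5, 0) gives a regular 24-gon of circumradius 12 (constant along its height) (area = (24/2)·12.000²·sin(360°/24) = 447.24 mm²); the cube at (1.5, 7.5) is not intersected at this z (z outside [2, 14.5]); Combining (union): the regions partially overlap — summed areas 823.04 mm² minus the doubly-counted overlap 334.95 mm² gives 488.10 mm² — area = 488.10 mm²; the cube at (-3.5, 3) is present — its section is the full 4×29.5 rectangle (area 118.00 mm²); After the difference (first − rest): starting from the result so far (488.10 mm²), the 4×29.5 cube at (-3.5, 3) partially overlaps it — only the 22.39 mm² overlap (of its 118.00 mm²) is removed, clipping the outline — area = 465.71 mm²; (whole slice rotated 45° about Z — lengths, areas and connectivity unchanged). So its area = 465.71 mm². Layer 74 is larger (465.71 vs 232.42 mm²).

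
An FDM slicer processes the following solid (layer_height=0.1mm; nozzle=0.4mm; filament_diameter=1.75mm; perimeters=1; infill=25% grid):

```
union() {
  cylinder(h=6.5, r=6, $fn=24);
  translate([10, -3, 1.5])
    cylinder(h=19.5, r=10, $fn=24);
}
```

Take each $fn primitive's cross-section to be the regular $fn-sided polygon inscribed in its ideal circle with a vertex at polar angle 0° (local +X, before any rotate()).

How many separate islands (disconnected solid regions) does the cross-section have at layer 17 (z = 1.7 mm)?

1

At z = 1.7 mm: the r=6 cylinder contributes a regular 24-gon of circumradius 6; the r=10 cylinder at (10, -3) contributes a regular 24-gon of circumradius 10; Merging all regions: the regions partially overlap (shared area 43.15 mm²), so overlapping operands fuse into one piece — 1 connected region. Overall, the cross-section is a single solid region. Island count = 1.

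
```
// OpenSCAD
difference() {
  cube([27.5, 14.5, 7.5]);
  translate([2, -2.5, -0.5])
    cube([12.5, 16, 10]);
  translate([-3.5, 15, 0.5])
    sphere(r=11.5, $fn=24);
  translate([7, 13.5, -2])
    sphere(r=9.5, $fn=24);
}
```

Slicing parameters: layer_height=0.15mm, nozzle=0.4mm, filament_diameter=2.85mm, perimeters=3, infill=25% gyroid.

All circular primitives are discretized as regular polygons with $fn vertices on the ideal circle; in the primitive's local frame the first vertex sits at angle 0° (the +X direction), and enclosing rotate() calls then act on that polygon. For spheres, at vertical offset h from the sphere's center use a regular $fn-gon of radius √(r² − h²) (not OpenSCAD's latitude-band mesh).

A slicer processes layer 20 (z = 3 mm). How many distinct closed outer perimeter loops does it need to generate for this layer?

At z = 3 mm: the cube (footprint 27.5×14.5) is included at this height; the 12.5×16 cube at (2, -2.5) contributes its full rectangle; the sphere at (-3.5, 15): section is a regular 24-gon, circumradius = √(r²−h²) = √(11.5²−2.5²) = 11.225; the r=9.5 sphere at (7, 13.5) slices to a regular 24-gon of circumradius 8.078 (√(r²−h²) with h=5 from center); Subtracting the remaining from the first: starting from the 27.5×14.5 cube, the 12.5×16 cube at (2, -2.5) partially overlaps it — only the 168.75 mm² overlap (of its 200.00 mm²) is removed, clipping the outline; the r=11.5 sphere at (-3.5, 15) partially overlaps it — only the 24.96 mm² overlap (of its 391.33 mm²) is removed, clipping the outline; the r=9.5 sphere at (7, 13.5) partially overlaps it — only the 8.45 mm² overlap (of its 202.66 mm²) is removed, clipping the outline — 2 connected regions. The result has 2 disconnected regions.

2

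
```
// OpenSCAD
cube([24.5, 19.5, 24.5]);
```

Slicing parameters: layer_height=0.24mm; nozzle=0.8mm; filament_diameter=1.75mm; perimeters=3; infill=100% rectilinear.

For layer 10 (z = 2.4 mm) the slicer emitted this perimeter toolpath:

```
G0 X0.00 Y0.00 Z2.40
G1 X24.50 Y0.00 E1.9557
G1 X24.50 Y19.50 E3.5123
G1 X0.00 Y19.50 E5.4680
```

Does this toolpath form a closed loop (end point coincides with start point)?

no

Start point (G0): (0.00, 0.00). End point (last G1): the path does not return to the start — open.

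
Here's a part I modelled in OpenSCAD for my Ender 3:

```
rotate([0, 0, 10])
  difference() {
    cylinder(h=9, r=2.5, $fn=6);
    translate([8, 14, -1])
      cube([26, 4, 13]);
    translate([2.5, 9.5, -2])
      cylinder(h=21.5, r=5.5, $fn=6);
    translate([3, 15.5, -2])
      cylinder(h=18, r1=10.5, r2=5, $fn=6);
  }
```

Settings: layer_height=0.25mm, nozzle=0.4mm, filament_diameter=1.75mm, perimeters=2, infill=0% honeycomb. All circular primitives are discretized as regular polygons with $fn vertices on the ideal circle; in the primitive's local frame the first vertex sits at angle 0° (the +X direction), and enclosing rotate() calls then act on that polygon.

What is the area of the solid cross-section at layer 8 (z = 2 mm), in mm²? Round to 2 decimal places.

16.24 mm²

At z = 2 mm: the r=2.5 cylinder contributes a regular 6-gon of circumradius 2.5 (area = (6/2)·2.500²·sin(360°/6) = 16.24 mm²); the cube at (8, 14) is present — its section is the full 26×4 rectangle (area 104.00 mm²); the cylinder at (2.5, 9.5): section is a regular 6-gon, circumradius r=5.5 (area = (6/2)·5.500²·sin(360°/6) = 78.59 mm²); the cone at (3, 15.5): at t=0.222 of its height the radius interpolates to r₁+(r₂−r₁)t = 9.278, giving a regular 6-gon of that circumradius (area = (6/2)·9.278²·sin(360°/6) = 223.64 mm²); Taking the first minus the rest: starting from the r=2.5 cylinder (16.24 mm²), the 26×4 cube at (8, 14) misses the remaining region (no effect); the r=5.5 cylinder at (2.5, 9.5) misses the remaining region (no effect); the cone at (3, 15.5) misses the remaining region (no effect) — area = 16.24 mm²; (whole slice rotated 10° about Z — lengths, areas and connectivity unchanged). Overall, the cross-section is a single solid region. Net area = 16.24 mm².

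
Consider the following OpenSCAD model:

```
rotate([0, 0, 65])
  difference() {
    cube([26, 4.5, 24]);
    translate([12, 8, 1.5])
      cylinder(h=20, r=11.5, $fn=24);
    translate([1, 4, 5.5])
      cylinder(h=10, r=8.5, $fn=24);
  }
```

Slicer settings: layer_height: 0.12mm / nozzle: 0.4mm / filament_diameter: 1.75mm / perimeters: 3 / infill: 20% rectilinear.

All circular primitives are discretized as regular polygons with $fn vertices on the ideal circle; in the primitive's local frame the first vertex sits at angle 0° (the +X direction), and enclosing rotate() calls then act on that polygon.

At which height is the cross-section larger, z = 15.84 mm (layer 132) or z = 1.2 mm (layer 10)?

layer 10 (z = 1.2 mm)

Layer 132 (z = 15.84): the cube (footprint 26×4.5) is included at this height (area 117.00 mm²); the cylinder at (12, 8): section is a regular 24-gon, circumradius r=11.5 (area = (24/2)·11.500²·sin(360°/24) = 410.75 mm²); the cylinder at (1, 4) does not reach this height (z outside [5.5, 15.5]); Subtracting the remaining from the first: starting from the 26×4.5 cube (117.00 mm²), the r=11.5 cylinder at (12, 8) partially overlaps it — only the 87.85 mm² overlap (of its 410.75 mm²) is removed, clipping the outline — area = 29.15 mm²; (rotated 65° about Z; rotation is an isometry so areas/perimeters/island counts are preserved). So its area = 29.15 mm². Layer 10 (z = 1.2): the 26×4.5 cube contributes its full rectangle (area 117.00 mm²); the cylinder at (12, 8) is not intersected at this z (z outside [1.5, 21.5]); the cylinder at (1, 4) does not reach this height (z outside [5.5, 15.5]); After the difference (first − rest): none of the subtracted shapes is present at this height, so the 26×4.5 cube is unchanged — area = 117.00 mm²; (whole slice rotated 65° about Z — lengths, areas and connectivity unchanged). So its area = 117.00 mm². Layer 10 is larger (117.00 vs 29.15 mm²).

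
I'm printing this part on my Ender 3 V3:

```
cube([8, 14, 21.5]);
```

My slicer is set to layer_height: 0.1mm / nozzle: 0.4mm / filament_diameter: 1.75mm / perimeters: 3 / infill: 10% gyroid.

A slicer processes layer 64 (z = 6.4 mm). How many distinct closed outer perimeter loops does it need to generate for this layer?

At z = 6.4 mm: the 8×14 cube contributes its full rectangle. The result has 1 disconnected region.

1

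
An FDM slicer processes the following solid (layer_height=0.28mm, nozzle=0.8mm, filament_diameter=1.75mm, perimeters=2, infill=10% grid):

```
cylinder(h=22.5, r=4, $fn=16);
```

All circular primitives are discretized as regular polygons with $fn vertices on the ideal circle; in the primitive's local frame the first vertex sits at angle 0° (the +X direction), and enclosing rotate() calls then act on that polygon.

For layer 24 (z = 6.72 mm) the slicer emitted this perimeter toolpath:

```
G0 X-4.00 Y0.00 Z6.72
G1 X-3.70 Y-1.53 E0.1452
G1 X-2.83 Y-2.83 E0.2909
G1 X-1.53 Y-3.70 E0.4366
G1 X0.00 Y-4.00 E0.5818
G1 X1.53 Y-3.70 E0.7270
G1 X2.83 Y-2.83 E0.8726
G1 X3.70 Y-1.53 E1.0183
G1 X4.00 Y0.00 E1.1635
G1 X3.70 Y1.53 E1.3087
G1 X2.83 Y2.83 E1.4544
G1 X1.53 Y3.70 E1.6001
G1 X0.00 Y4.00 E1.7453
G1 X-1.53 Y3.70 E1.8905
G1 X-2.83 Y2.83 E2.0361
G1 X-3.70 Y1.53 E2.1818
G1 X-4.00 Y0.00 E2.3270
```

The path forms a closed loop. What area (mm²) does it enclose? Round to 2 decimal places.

49.04 mm²

Apply the shoelace formula to the sequence of (X, Y) vertices; enclosed area = 49.04 mm².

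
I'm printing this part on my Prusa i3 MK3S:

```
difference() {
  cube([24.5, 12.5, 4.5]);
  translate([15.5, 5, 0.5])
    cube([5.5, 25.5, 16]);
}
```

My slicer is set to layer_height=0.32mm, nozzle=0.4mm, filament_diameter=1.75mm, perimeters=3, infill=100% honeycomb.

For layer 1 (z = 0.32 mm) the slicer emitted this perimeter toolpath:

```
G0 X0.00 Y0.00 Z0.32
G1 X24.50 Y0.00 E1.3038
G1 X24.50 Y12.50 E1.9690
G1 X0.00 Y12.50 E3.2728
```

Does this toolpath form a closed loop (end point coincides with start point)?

Start point (G0): (0.00, 0.00). End point (last G1): the path does not return to the start — open.

no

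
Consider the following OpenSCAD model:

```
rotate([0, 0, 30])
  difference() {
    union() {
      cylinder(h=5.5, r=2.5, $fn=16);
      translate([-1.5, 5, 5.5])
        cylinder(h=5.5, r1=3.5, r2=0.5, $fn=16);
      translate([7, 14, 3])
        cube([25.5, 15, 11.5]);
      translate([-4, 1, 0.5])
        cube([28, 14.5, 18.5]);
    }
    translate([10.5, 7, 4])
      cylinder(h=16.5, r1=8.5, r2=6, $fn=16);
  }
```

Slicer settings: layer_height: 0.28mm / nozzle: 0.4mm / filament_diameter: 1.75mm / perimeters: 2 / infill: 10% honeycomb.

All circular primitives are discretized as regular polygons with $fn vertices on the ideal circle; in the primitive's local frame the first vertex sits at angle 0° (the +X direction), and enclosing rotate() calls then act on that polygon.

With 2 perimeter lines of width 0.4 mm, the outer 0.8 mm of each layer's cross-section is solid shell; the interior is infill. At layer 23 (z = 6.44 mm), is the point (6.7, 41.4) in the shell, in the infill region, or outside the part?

At z = 6.44 mm: the cylinder does not reach this height (z outside [0, 5.5]); the cone at (-1.5, 5) contributes a regular 16-gon of circumradius 2.987 (interpolated between r1=3.5 and r2=0.5 at t=0.171); the cube at (7, 14) is present — its section is the full 25.5×15 rectangle; the cube at (-4, 1) (footprint 28×14.5) is included at this height; Combining (union): the regions partially overlap (shared area 51.86 mm²), so overlapping operands fuse into one piece — 1 connected region; the cone at (10.5, 7): at t=0.148 of its height the radius interpolates to r₁+(r₂−r₁)t = 8.130, giving a regular 16-gon of that circumradius; Subtracting the remaining from the first: starting from that combined region, the cone at (10.5, 7) partially overlaps it — only the 187.62 mm² overlap (of its 202.37 mm²) is removed, clipping the outline — 1 connected region; (rotated 30° about Z; rotation is an isometry so areas/perimeters/island counts are preserved). Overall, the cross-section is a single solid region. Undo the 30° rotation: the query point maps to (26.502, 32.503) in the un-rotated model frame. The nearest boundary edge runs (7.00, 29.00)→(32.50, 29.00); distance from the point to it = 3.50 mm. The point is not inside any of the regions above, so it lies outside the cross-section (3.50 mm from the nearest boundary).

outside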